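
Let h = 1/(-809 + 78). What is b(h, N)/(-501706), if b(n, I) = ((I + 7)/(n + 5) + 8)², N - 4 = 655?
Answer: -822026241/20674802554 ≈ -0.039760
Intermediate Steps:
N = 659 (N = 4 + 655 = 659)
h = -1/731 (h = 1/(-731) = -1/731 ≈ -0.0013680)
b(n, I) = (8 + (7 + I)/(5 + n))² (b(n, I) = ((7 + I)/(5 + n) + 8)² = (8 + (7 + I)/(5 + n))²)
b(h, N)/(-501706) = ((47 + 659 + 8*(-1/731))²/(5 - 1/731)²)/(-501706) = ((47 + 659 - 8/731)²/(3654/731)²)*(-1/501706) = (534361*(516078/731)²/13351716)*(-1/501706) = ((534361/13351716)*(266336502084/534361))*(-1/501706) = (822026241/41209)*(-1/501706) = -822026241/20674802554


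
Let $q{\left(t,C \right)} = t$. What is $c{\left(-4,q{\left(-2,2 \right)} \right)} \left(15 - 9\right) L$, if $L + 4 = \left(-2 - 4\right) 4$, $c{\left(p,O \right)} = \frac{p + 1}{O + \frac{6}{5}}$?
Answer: $-630$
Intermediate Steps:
$c{\left(p,O \right)} = \frac{1 + p}{\frac{6}{5} + O}$ ($c{\left(p,O \right)} = \frac{1 + p}{O + 6 \cdot \frac{1}{5}} = \frac{1 + p}{O + \frac{6}{5}} = \frac{1 + p}{\frac{6}{5} + O}$)
$L = -28$ ($L = -4 + \left(-2 - 4\right) 4 = -4 - 24 = -28$)
$c{\left(-4,q{\left(-2,2 \right)} \right)} \left(15 - 9\right) L = \frac{5 \left(1 - 4\right)}{6 + 5 \left(-2\right)} \left(15 - 9\right) \left(-28\right) = 5 \frac{1}{6 - 10} \left(-3\right) \left(15 - 9\right) \left(-28\right) = 5 \frac{1}{-4} \left(-3\right) 6 \left(-28\right) = 5 \left(- \frac{1}{4}\right) \left(-3\right) 6 \left(-28\right) = \frac{15}{4} \cdot 6 \left(-28\right) = \frac{45}{2} \left(-28\right) = -630$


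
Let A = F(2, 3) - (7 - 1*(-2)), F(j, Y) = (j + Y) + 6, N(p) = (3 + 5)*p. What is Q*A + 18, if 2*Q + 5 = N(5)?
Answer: 53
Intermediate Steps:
N(p) = 8*p
Q = 35/2 (Q = -5/2 + (8*5)/2 = -5/2 + (½)*40 = -5/2 + 20 = 35/2 ≈ 17.500)
F(j, Y) = 6 + Y + j (F(j, Y) = (Y + j) + 6 = 6 + Y + j)
A = 2 (A = (6 + 3 + 2) - (7 - 1*(-2)) = 11 - (7 + 2) = 11 - 1*9 = 11 - 9 = 2)
Q*A + 18 = (35/2)*2 + 18 = 35 + 18 = 53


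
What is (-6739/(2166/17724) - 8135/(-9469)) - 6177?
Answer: -209611397772/3418309 ≈ -61320.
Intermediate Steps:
(-6739/(2166/17724) - 8135/(-9469)) - 6177 = (-6739/(2166*(1/17724)) - 8135*(-1/9469)) - 6177 = (-6739/361/2954 + 8135/9469) - 6177 = (-6739*2954/361 + 8135/9469) - 6177 = (-19907006/361 + 8135/9469) - 6177 = -188496503079/3418309 - 6177 = -209611397772/3418309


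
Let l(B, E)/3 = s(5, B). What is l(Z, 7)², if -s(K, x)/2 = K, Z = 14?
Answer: 900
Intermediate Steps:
s(K, x) = -2*K
l(B, E) = -30 (l(B, E) = 3*(-2*5) = 3*(-10) = -30)
l(Z, 7)² = (-30)² = 900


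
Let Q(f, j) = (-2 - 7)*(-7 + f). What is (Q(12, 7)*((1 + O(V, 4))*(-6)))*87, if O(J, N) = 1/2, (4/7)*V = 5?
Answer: 35235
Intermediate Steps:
V = 35/4 (V = (7/4)*5 = 35/4 ≈ 8.7500)
O(J, N) = ½
Q(f, j) = 63 - 9*f (Q(f, j) = -9*(-7 + f) = 63 - 9*f)
(Q(12, 7)*((1 + O(V, 4))*(-6)))*87 = ((63 - 9*12)*((1 + ½)*(-6)))*87 = ((63 - 108)*((3/2)*(-6)))*87 = -45*(-9)*87 = 405*87 = 35235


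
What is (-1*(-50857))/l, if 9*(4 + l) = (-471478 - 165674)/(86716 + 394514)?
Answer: -36710871165/2993572 ≈ -12263.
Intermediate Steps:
l = -2993572/721845 (l = -4 + ((-471478 - 165674)/(86716 + 394514))/9 = -4 + (-637152/481230)/9 = -4 + (-637152*1/481230)/9 = -4 + (⅑)*(-106192/80205) = -4 - 106192/721845 = -2993572/721845 ≈ -4.1471)
(-1*(-50857))/l = (-1*(-50857))/(-2993572/721845) = 50857*(-721845/2993572) = -36710871165/2993572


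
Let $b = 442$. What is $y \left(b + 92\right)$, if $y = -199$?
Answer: $-106266$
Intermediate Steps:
$y \left(b + 92\right) = - 199 \left(442 + 92\right) = \left(-199\right) 534 = -106266$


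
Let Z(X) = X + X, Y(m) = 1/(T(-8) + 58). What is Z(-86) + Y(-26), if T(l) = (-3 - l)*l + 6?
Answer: -4127/24 ≈ -171.96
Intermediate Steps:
T(l) = 6 + l*(-3 - l) (T(l) = l*(-3 - l) + 6 = 6 + l*(-3 - l))
Y(m) = 1/24 (Y(m) = 1/((6 - 1*(-8)**2 - 3*(-8)) + 58) = 1/((6 - 1*64 + 24) + 58) = 1/((6 - 64 + 24) + 58) = 1/(-34 + 58) = 1/24)
Z(X) = 2*X
Z(-86) + Y(-26) = 2*(-86) + 1/24 = -172 + 1/24 = -4127/24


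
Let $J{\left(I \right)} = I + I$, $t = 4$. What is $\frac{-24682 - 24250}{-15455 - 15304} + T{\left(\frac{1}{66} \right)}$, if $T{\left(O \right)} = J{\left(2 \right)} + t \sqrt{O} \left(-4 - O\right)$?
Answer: $\frac{171968}{30759} - \frac{265 \sqrt{66}}{1089} \approx 3.6139$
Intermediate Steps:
$J{\left(I \right)} = 2 I$
$T{\left(O \right)} = 4 + 4 \sqrt{O} \left(-4 - O\right)$ ($T{\left(O \right)} = 2 \cdot 2 + 4 \sqrt{O} \left(-4 - O\right) = 4 + 4 \sqrt{O} \left(-4 - O\right)$)
$\frac{-24682 - 24250}{-15455 - 15304} + T{\left(\frac{1}{66} \right)} = \frac{-24682 - 24250}{-15455 - 15304} - \left(-4 + 4 \frac{\sqrt{66}}{4356} + 16 \frac{\sqrt{66}}{66}\right) = - \frac{48932}{-30759} - \left(-4 + \frac{\sqrt{66}}{1089} + \frac{8 \sqrt{66}}{33}\right) = \left(-48932\right) \left(- \frac{1}{30759}\right) - \left(-4 + 4 \cdot \frac{1}{4356} \sqrt{66} + 16 \cdot \frac{1}{66} \sqrt{66}\right) = \frac{48932}{30759} - \left(-4 + \frac{265 \sqrt{66}}{1089}\right) = \frac{48932}{30759} + \left(4 - \frac{265 \sqrt{66}}{1089}\right) = \frac{171968}{30759} - \frac{265 \sqrt{66}}{1089}$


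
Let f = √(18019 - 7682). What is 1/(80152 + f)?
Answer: 80152/6424332767 - √10337/6424332767 ≈ 1.2460e-5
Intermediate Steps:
f = √10337 ≈ 101.67
1/(80152 + f) = 1/(80152 + √10337)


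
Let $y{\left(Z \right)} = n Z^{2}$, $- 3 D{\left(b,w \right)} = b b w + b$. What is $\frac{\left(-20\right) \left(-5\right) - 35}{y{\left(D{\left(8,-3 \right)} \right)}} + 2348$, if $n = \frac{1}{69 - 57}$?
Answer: $\frac{19875227}{8464} \approx 2348.2$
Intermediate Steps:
$D{\left(b,w \right)} = - \frac{b}{3} - \frac{w b^{2}}{3}$ ($D{\left(b,w \right)} = - \frac{b b w + b}{3} = - \frac{b^{2} w + b}{3} = - \frac{w b^{2} + b}{3} = - \frac{b + w b^{2}}{3} = - \frac{b}{3} - \frac{w b^{2}}{3}$)
$n = \frac{1}{12} \approx 0.083333$
$y{\left(Z \right)} = \frac{Z^{2}}{12}$
$\frac{\left(-20\right) \left(-5\right) - 35}{y{\left(D{\left(8,-3 \right)} \right)}} + 2348 = \frac{\left(-20\right) \left(-5\right) - 35}{\frac{1}{12} \left(\left(- \frac{1}{3}\right) 8 \left(1 + 8 \left(-3\right)\right)\right)^{2}} + 2348 = \frac{100 - 35}{\frac{1}{12} \left(\left(- \frac{1}{3}\right) 8 \left(1 - 24\right)\right)^{2}} + 2348 = \frac{65}{\frac{1}{12} \left(\left(- \frac{1}{3}\right) 8 \left(-23\right)\right)^{2}} + 2348 = \frac{65}{\frac{1}{12} \left(\frac{184}{3}\right)^{2}} + 2348 = \frac{65}{\frac{1}{12} \cdot \frac{33856}{9}} + 2348 = \frac{65}{\frac{8464}{27}} + 2348 = 65 \cdot \frac{27}{8464} + 2348 = \frac{1755}{8464} + 2348 = \frac{19875227}{8464}$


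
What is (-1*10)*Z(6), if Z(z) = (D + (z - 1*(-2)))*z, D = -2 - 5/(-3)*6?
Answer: -960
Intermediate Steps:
D = 8 (D = -2 - (-⅓*5)*6 = -2 - (-5)*6/3 = -2 - 1*(-10) = -2 + 10 = 8)
Z(z) = z*(10 + z) (Z(z) = (8 + (z - 1*(-2)))*z = (8 + (z + 2))*z = (8 + (2 + z))*z = (10 + z)*z = z*(10 + z))
(-1*10)*Z(6) = (-1*10)*(6*(10 + 6)) = -60*16 = -10*96 = -960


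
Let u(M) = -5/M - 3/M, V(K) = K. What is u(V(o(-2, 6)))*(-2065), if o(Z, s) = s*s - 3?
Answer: 16520/33 ≈ 500.61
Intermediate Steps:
o(Z, s) = -3 + s**2 (o(Z, s) = s**2 - 3 = -3 + s**2)
u(M) = -8/M
u(V(o(-2, 6)))*(-2065) = -8/(-3 + 6**2)*(-2065) = -8/(-3 + 36)*(-2065) = -8/33*(-2065) = 16520/33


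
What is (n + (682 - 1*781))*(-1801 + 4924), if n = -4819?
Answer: -15358914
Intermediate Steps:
(n + (682 - 1*781))*(-1801 + 4924) = (-4819 + (682 - 1*781))*(-1801 + 4924) = (-4819 + (682 - 781))*3123 = (-4819 - 99)*3123 = -4918*3123 = -15358914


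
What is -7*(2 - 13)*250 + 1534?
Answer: 20784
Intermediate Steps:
-7*(2 - 13)*250 + 1534 = -7*(-11)*250 + 1534 = 77*250 + 1534 = 19250 + 1534 = 20784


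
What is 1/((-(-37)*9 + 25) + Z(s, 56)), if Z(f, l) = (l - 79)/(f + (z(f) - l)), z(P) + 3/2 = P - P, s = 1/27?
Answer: 3103/1112116 ≈ 0.0027902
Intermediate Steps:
s = 1/27 ≈ 0.037037
z(P) = -3/2 (z(P) = -3/2 + (P - P) = -3/2 + 0 = -3/2)
Z(f, l) = (-79 + l)/(-3/2 + f - l) (Z(f, l) = (l - 79)/(f + (-3/2 - l)) = (-79 + l)/(-3/2 + f - l))
1/((-(-37)*9 + 25) + Z(s, 56)) = 1/((-(-37)*9 + 25) + 2*(79 - 1*56)/(3 - 2*1/27 + 2*56)) = 1/((-37*(-9) + 25) + 2*(79 - 56)/(3 - 2/27 + 112)) = 1/((333 + 25) + 2*23/(3103/27)) = 1/(358 + 2*(27/3103)*23) = 1/(358 + 1242/3103) = 1/(1112116/3103) = 3103/1112116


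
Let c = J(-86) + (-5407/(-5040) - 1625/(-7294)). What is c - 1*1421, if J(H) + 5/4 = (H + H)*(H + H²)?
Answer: -3305252347693/2625840 ≈ -1.2587e+6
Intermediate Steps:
J(H) = -5/4 + 2*H*(H + H²) (J(H) = -5/4 + (H + H)*(H + H²) = -5/4 + (2*H)*(H + H²) = -5/4 + 2*H*(H + H²))
c = -3301521029053/2625840 (c = (-5/4 + 2*(-86)² + 2*(-86)³) + (-5407/(-5040) - 1625/(-7294)) = (-5/4 + 2*7396 + 2*(-636056)) + (-5407*(-1/5040) - 1625*(-1/7294)) = (-5/4 + 14792 - 1272112) + (5407/5040 + 1625/7294) = -5029285/4 + 3402047/2625840 = -3301521029053/2625840 ≈ -1.2573e+6)
c - 1*1421 = -3301521029053/2625840 - 1*1421 = -3301521029053/2625840 - 1421 = -3305252347693/2625840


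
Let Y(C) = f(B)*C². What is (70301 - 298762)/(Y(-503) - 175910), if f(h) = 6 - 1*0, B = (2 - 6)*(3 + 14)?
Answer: -228461/1342144 ≈ -0.17022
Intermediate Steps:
B = -68 (B = -4*17 = -68)
f(h) = 6 (f(h) = 6 + 0 = 6)
Y(C) = 6*C²
(70301 - 298762)/(Y(-503) - 175910) = (70301 - 298762)/(6*(-503)² - 175910) = -228461/(6*253009 - 175910) = -228461/(1518054 - 175910) = -228461/1342144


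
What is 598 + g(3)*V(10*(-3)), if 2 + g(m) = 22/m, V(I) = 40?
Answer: 2434/3 ≈ 811.33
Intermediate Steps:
g(m) = -2 + 22/m
598 + g(3)*V(10*(-3)) = 598 + (-2 + 22/3)*40 = 598 + (16/3)*40 = 598 + 640/3 = 2434/3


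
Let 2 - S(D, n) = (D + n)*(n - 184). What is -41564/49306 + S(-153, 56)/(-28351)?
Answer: -283148140/698937203 ≈ -0.40511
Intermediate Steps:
S(D, n) = 2 - (-184 + n)*(D + n) (S(D, n) = 2 - (D + n)*(n - 184) = 2 - (D + n)*(-184 + n) = 2 - (-184 + n)*(D + n))
-41564/49306 + S(-153, 56)/(-28351) = -41564/49306 + (2 - 1*56² + 184*(-153) + 184*56 - 1*(-153)*56)/(-28351) = -41564*1/49306 + (2 - 1*3136 - 28152 + 10304 + 8568)*(-1/28351) = -20782/24653 + (2 - 3136 - 28152 + 10304 + 8568)*(-1/28351) = -20782/24653 - 12414*(-1/28351) = -20782/24653 + 12414/28351 = -283148140/698937203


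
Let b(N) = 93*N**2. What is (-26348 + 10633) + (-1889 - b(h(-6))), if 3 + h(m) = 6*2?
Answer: -25137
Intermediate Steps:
h(m) = 9 (h(m) = -3 + 6*2 = -3 + 12 = 9)
(-26348 + 10633) + (-1889 - b(h(-6))) = (-26348 + 10633) + (-1889 - 93*9**2) = -15715 + (-1889 - 93*81) = -15715 + (-1889 - 1*7533) = -15715 + (-1889 - 7533) = -15715 - 9422 = -25137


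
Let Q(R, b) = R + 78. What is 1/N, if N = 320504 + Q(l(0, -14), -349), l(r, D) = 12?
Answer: 1/320594 ≈ 3.1192e-6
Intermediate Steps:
Q(R, b) = 78 + R
N = 320594 (N = 320504 + (78 + 12) = 320504 + 90 = 320594)
1/N = 1/320594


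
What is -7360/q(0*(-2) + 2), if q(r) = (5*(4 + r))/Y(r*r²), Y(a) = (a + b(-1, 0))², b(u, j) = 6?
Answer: -144256/3 ≈ -48085.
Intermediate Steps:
Y(a) = (6 + a)² (Y(a) = (a + 6)² = (6 + a)²)
q(r) = (20 + 5*r)/(6 + r³)² (q(r) = (5*(4 + r))/((6 + r*r²)²) = (20 + 5*r)/((6 + r³)²) = (20 + 5*r)/(6 + r³)²)
-7360/q(0*(-2) + 2) = -7360*(6 + (0*(-2) + 2)³)²/(5*(4 + (0*(-2) + 2))) = -7360*(6 + (0 + 2)³)²/(5*(4 + (0 + 2))) = -7360*(6 + 2³)²/(5*(4 + 2)) = -7360*(6 + 8)²/30 = -7360/(5*6/14²) = -7360/(5*(1/196)*6) = -7360/15/98 = -7360*98/15 = -144256/3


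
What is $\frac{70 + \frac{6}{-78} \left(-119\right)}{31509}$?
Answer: $\frac{343}{136539} \approx 0.0025121$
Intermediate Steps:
$\frac{70 + \frac{6}{-78} \left(-119\right)}{31509} = \left(70 + 6 \left(- \frac{1}{78}\right) \left(-119\right)\right) \frac{1}{31509} = \left(70 - - \frac{119}{13}\right) \frac{1}{31509} = \left(70 + \frac{119}{13}\right) \frac{1}{31509} = \frac{1029}{13} \cdot \frac{1}{31509} = \frac{343}{136539}$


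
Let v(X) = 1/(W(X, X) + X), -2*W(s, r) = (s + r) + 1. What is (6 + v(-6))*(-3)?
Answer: -12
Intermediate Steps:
W(s, r) = -½ - r/2 - s/2 (W(s, r) = -((s + r) + 1)/2 = -((r + s) + 1)/2 = -(1 + r + s)/2 = -½ - r/2 - s/2)
v(X) = -2 (v(X) = 1/((-½ - X/2 - X/2) + X) = 1/((-½ - X) + X) = 1/(-½) = -2)
(6 + v(-6))*(-3) = (6 - 2)*(-3) = 4*(-3) = -12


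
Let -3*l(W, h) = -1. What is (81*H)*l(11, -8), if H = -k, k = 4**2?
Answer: -432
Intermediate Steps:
l(W, h) = 1/3 (l(W, h) = -1/3*(-1) = 1/3)
k = 16
H = -16 (H = -1*16 = -16)
(81*H)*l(11, -8) = (81*(-16))*(1/3) = -1296*1/3 = -432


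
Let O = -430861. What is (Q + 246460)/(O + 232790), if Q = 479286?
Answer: -725746/198071 ≈ -3.6641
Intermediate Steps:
(Q + 246460)/(O + 232790) = (479286 + 246460)/(-430861 + 232790) = 725746/(-198071) = 725746*(-1/198071) = -725746/198071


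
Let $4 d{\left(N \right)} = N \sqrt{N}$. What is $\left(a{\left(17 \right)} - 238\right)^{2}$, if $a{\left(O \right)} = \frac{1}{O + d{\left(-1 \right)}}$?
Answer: $\frac{1211051828468}{21390625} - \frac{8803824 i}{21390625} \approx 56616.0 - 0.41157 i$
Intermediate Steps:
$d{\left(N \right)} = \frac{N^{\frac{3}{2}}}{4}$ ($d{\left(N \right)} = \frac{N \sqrt{N}}{4} = \frac{N^{\frac{3}{2}}}{4}$)
$a{\left(O \right)} = \frac{1}{O - \frac{i}{4}}$ ($a{\left(O \right)} = \frac{1}{O + \frac{\left(-1\right)^{\frac{3}{2}}}{4}} = \frac{1}{O + \frac{\left(-1\right) i}{4}} = \frac{1}{O - \frac{i}{4}}$)
$\left(a{\left(17 \right)} - 238\right)^{2} = \left(\frac{4}{- i + 4 \cdot 17} - 238\right)^{2} = \left(\frac{4}{- i + 68} - 238\right)^{2} = \left(\frac{4}{68 - i} - 238\right)^{2} = \left(4 \frac{68 + i}{4625} - 238\right)^{2} = \left(\frac{4 \left(68 + i\right)}{4625} - 238\right)^{2} = \left(-238 + \frac{4 \left(68 + i\right)}{4625}\right)^{2}$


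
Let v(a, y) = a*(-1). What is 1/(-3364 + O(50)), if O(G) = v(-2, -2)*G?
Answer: -1/3264 ≈ -0.00030637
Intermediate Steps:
v(a, y) = -a
O(G) = 2*G (O(G) = (-1*(-2))*G = 2*G)
1/(-3364 + O(50)) = 1/(-3364 + 2*50) = 1/(-3364 + 100) = 1/(-3264) = -1/3264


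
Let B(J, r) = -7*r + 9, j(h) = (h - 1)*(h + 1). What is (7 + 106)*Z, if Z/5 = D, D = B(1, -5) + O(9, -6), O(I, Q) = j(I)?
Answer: 70060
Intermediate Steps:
j(h) = (1 + h)*(-1 + h) (j(h) = (-1 + h)*(1 + h) = (1 + h)*(-1 + h))
B(J, r) = 9 - 7*r
O(I, Q) = -1 + I²
D = 124 (D = (9 - 7*(-5)) + (-1 + 9²) = (9 + 35) + (-1 + 81) = 44 + 80 = 124)
Z = 620 (Z = 5*124 = 620)
(7 + 106)*Z = (7 + 106)*620 = 113*620 = 70060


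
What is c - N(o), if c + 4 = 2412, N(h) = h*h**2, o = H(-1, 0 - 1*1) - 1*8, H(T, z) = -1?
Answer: 3137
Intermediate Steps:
o = -9 (o = -1 - 1*8 = -1 - 8 = -9)
N(h) = h**3
c = 2408 (c = -4 + 2412 = 2408)
c - N(o) = 2408 - 1*(-9)**3 = 2408 - 1*(-729) = 2408 + 729 = 3137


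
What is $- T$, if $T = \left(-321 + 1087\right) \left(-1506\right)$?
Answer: $1153596$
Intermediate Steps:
$T = -1153596$ ($T = 766 \left(-1506\right) = -1153596$)
$- T = \left(-1\right) \left(-1153596\right) = 1153596$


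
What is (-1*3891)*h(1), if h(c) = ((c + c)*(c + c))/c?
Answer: -15564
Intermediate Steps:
h(c) = 4*c (h(c) = ((2*c)*(2*c))/c = (4*c**2)/c = 4*c)
(-1*3891)*h(1) = (-1*3891)*(4*1) = -3891*4 = -15564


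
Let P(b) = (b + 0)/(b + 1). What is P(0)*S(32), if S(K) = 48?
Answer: 0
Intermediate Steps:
P(b) = b/(1 + b)
P(0)*S(32) = (0/(1 + 0))*48 = (0/1)*48 = (0*1)*48 = 0*48 = 0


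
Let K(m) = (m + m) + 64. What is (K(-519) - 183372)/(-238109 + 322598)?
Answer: -184346/84489 ≈ -2.1819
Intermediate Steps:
K(m) = 64 + 2*m (K(m) = 2*m + 64 = 64 + 2*m)
(K(-519) - 183372)/(-238109 + 322598) = ((64 + 2*(-519)) - 183372)/(-238109 + 322598) = ((64 - 1038) - 183372)/84489 = (-974 - 183372)*(1/84489) = -184346*1/84489 = -184346/84489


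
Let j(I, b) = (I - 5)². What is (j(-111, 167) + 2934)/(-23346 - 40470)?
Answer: -8195/31908 ≈ -0.25683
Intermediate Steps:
j(I, b) = (-5 + I)²
(j(-111, 167) + 2934)/(-23346 - 40470) = ((-5 - 111)² + 2934)/(-23346 - 40470) = ((-116)² + 2934)/(-63816) = (13456 + 2934)*(-1/63816) = 16390*(-1/63816) = -8195/31908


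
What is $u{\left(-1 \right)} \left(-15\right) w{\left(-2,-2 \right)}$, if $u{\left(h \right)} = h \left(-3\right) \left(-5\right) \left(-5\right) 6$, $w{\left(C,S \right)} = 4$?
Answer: $-27000$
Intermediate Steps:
$u{\left(h \right)} = - 450 h$ ($u{\left(h \right)} = - 3 h \left(-5\right) \left(-5\right) 6 = 15 h \left(-5\right) 6 = - 75 h 6 = - 450 h$)
$u{\left(-1 \right)} \left(-15\right) w{\left(-2,-2 \right)} = \left(-450\right) \left(-1\right) \left(-15\right) 4 = 450 \left(-15\right) 4 = \left(-6750\right) 4 = -27000$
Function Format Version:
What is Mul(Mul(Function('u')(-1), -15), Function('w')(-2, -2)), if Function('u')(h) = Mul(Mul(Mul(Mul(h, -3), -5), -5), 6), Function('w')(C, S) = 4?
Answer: -27000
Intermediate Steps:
Function('u')(h) = Mul(-450, h) (Function('u')(h) = Mul(Mul(Mul(Mul(-3, h), -5), -5), 6) = Mul(Mul(Mul(15, h), -5), 6) = Mul(Mul(-75, h), 6) = Mul(-450, h))
Mul(Mul(Function('u')(-1), -15), Function('w')(-2, -2)) = Mul(Mul(Mul(-450, -1), -15), 4) = Mul(Mul(450, -15), 4) = Mul(-6750, 4) = -27000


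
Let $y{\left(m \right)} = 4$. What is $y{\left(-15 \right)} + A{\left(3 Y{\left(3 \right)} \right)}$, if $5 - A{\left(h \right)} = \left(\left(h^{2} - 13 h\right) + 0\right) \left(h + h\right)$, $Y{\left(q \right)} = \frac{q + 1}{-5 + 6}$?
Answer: $297$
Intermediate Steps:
$Y{\left(q \right)} = 1 + q$ ($Y{\left(q \right)} = \frac{1 + q}{1} = \left(1 + q\right) 1 = 1 + q$)
$A{\left(h \right)} = 5 - 2 h \left(h^{2} - 13 h\right)$ ($A{\left(h \right)} = 5 - \left(\left(h^{2} - 13 h\right) + 0\right) \left(h + h\right) = 5 - \left(h^{2} - 13 h\right) 2 h = 5 - 2 h \left(h^{2} - 13 h\right)$)
$y{\left(-15 \right)} + A{\left(3 Y{\left(3 \right)} \right)} = 4 + \left(5 - 2 \left(3 \left(1 + 3\right)\right)^{3} + 26 \left(3 \left(1 + 3\right)\right)^{2}\right) = 4 + \left(5 - 2 \left(3 \cdot 4\right)^{3} + 26 \left(3 \cdot 4\right)^{2}\right) = 4 + \left(5 - 2 \cdot 12^{3} + 26 \cdot 12^{2}\right) = 4 + \left(5 - 3456 + 26 \cdot 144\right) = 4 + \left(5 - 3456 + 3744\right) = 4 + 293 = 297$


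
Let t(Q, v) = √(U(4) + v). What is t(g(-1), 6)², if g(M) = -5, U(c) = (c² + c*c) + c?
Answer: 42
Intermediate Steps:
U(c) = c + 2*c² (U(c) = (c² + c²) + c = 2*c² + c = c + 2*c²)
t(Q, v) = √(36 + v) (t(Q, v) = √(4*(1 + 2*4) + v) = √(4*(1 + 8) + v) = √(4*9 + v) = √(36 + v))
t(g(-1), 6)² = (√(36 + 6))² = (√42)² = 42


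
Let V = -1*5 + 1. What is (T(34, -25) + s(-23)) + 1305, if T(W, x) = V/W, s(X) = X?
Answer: 21792/17 ≈ 1281.9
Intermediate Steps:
V = -4 (V = -5 + 1 = -4)
T(W, x) = -4/W
(T(34, -25) + s(-23)) + 1305 = (-4/34 - 23) + 1305 = (-4*1/34 - 23) + 1305 = (-2/17 - 23) + 1305 = -393/17 + 1305 = 21792/17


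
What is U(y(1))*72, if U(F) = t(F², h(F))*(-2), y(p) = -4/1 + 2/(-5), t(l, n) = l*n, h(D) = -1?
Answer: 69696/25 ≈ 2787.8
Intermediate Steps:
y(p) = -22/5 (y(p) = -4*1 + 2*(-⅕) = -4 - ⅖ = -22/5)
U(F) = 2*F² (U(F) = (F²*(-1))*(-2) = -F²*(-2) = 2*F²)
U(y(1))*72 = (2*(-22/5)²)*72 = (2*(484/25))*72 = (968/25)*72 = 69696/25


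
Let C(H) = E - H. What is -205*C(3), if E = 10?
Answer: -1435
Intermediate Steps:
C(H) = 10 - H
-205*C(3) = -205*(10 - 1*3) = -205*(10 - 3) = -205*7 = -1435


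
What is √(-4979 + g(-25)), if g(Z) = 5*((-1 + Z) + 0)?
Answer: I*√5109 ≈ 71.477*I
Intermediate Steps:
g(Z) = -5 + 5*Z (g(Z) = 5*(-1 + Z) = -5 + 5*Z)
√(-4979 + g(-25)) = √(-4979 + (-5 + 5*(-25))) = √(-4979 + (-5 - 125)) = √(-4979 - 130) = √(-5109) = I*√5109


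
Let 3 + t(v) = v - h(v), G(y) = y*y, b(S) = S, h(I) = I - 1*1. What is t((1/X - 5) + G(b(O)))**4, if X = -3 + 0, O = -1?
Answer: 16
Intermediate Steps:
h(I) = -1 + I (h(I) = I - 1 = -1 + I)
X = -3
G(y) = y**2
t(v) = -2 (t(v) = -3 + (v - (-1 + v)) = -3 + (v + (1 - v)) = -3 + 1 = -2)
t((1/X - 5) + G(b(O)))**4 = (-2)**4 = 16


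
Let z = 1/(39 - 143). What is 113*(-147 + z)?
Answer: -1727657/104 ≈ -16612.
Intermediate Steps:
z = -1/104 (z = 1/(-104) = -1/104 ≈ -0.0096154)
113*(-147 + z) = 113*(-147 - 1/104) = 113*(-15289/104) = -1727657/104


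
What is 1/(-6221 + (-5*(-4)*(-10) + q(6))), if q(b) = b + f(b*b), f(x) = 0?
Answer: -1/6415 ≈ -0.00015588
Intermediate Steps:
q(b) = b (q(b) = b + 0 = b)
1/(-6221 + (-5*(-4)*(-10) + q(6))) = 1/(-6221 + (-5*(-4)*(-10) + 6)) = 1/(-6221 + (20*(-10) + 6)) = 1/(-6221 + (-200 + 6)) = 1/(-6221 - 194) = 1/(-6415) = -1/6415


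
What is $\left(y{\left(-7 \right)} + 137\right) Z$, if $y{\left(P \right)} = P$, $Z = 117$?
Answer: $15210$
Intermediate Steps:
$\left(y{\left(-7 \right)} + 137\right) Z = \left(-7 + 137\right) 117 = 130 \cdot 117 = 15210$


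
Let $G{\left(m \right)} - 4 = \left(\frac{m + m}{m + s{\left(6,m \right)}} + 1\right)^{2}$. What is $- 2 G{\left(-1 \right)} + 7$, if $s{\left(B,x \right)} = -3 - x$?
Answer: $- \frac{59}{9} \approx -6.5556$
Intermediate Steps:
$G{\left(m \right)} = 4 + \left(1 - \frac{2 m}{3}\right)^{2}$ ($G{\left(m \right)} = 4 + \left(\frac{m + m}{m - \left(3 + m\right)} + 1\right)^{2} = 4 + \left(\frac{2 m}{-3} + 1\right)^{2} = 4 + \left(2 m \left(- \frac{1}{3}\right) + 1\right)^{2} = 4 + \left(- \frac{2 m}{3} + 1\right)^{2} = 4 + \left(1 - \frac{2 m}{3}\right)^{2}$)
$- 2 G{\left(-1 \right)} + 7 = - 2 \left(4 + \frac{\left(-3 + 2 \left(-1\right)\right)^{2}}{9}\right) + 7 = - 2 \left(4 + \frac{\left(-3 - 2\right)^{2}}{9}\right) + 7 = - 2 \left(4 + \frac{\left(-5\right)^{2}}{9}\right) + 7 = - 2 \left(4 + \frac{1}{9} \cdot 25\right) + 7 = - 2 \left(4 + \frac{25}{9}\right) + 7 = \left(-2\right) \frac{61}{9} + 7 = - \frac{122}{9} + 7 = - \frac{59}{9}$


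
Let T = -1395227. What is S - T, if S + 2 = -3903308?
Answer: -2508083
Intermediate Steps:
S = -3903310 (S = -2 - 3903308 = -3903310)
S - T = -3903310 - 1*(-1395227) = -3903310 + 1395227 = -2508083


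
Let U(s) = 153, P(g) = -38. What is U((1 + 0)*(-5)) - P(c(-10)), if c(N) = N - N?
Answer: 191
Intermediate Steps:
c(N) = 0
U((1 + 0)*(-5)) - P(c(-10)) = 153 - 1*(-38) = 153 + 38 = 191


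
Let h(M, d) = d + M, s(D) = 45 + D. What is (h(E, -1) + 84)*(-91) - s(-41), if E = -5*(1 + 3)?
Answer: -5737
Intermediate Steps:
E = -20 (E = -5*4 = -20)
h(M, d) = M + d
(h(E, -1) + 84)*(-91) - s(-41) = ((-20 - 1) + 84)*(-91) - (45 - 41) = (-21 + 84)*(-91) - 1*4 = 63*(-91) - 4 = -5733 - 4 = -5737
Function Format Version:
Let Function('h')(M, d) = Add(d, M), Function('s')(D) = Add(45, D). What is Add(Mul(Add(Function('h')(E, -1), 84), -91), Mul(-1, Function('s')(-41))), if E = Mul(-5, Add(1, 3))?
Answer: -5737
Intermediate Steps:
E = -20 (E = Mul(-5, 4) = -20)
Function('h')(M, d) = Add(M, d)
Add(Mul(Add(Function('h')(E, -1), 84), -91), Mul(-1, Function('s')(-41))) = Add(Mul(Add(Add(-20, -1), 84), -91), Mul(-1, Add(45, -41))) = Add(Mul(Add(-21, 84), -91), Mul(-1, 4)) = Add(Mul(63, -91), -4) = Add(-5733, -4) = -5737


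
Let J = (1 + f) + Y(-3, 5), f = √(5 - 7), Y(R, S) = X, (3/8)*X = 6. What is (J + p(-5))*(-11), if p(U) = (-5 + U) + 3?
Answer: -110 - 11*I*√2 ≈ -110.0 - 15.556*I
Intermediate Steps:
X = 16 (X = (8/3)*6 = 16)
Y(R, S) = 16
p(U) = -2 + U
f = I*√2 (f = √(-2) = I*√2 ≈ 1.4142*I)
J = 17 + I*√2 (J = (1 + I*√2) + 16 = 17 + I*√2 ≈ 17.0 + 1.4142*I)
(J + p(-5))*(-11) = ((17 + I*√2) + (-2 - 5))*(-11) = ((17 + I*√2) - 7)*(-11) = (10 + I*√2)*(-11) = -110 - 11*I*√2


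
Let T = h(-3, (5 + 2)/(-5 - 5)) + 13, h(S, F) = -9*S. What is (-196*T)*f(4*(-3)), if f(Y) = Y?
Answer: 94080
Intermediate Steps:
T = 40 (T = -9*(-3) + 13 = 27 + 13 = 40)
(-196*T)*f(4*(-3)) = (-196*40)*(4*(-3)) = -7840*(-12) = 94080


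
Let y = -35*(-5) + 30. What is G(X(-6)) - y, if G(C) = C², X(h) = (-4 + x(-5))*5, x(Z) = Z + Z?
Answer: 4695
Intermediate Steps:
x(Z) = 2*Z
X(h) = -70 (X(h) = (-4 + 2*(-5))*5 = (-4 - 10)*5 = -14*5 = -70)
y = 205 (y = 175 + 30 = 205)
G(X(-6)) - y = (-70)² - 1*205 = 4900 - 205 = 4695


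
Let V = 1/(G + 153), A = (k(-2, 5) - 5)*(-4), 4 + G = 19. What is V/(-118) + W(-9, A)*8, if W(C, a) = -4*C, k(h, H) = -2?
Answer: 5709311/19824 ≈ 288.00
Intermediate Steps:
G = 15 (G = -4 + 19 = 15)
A = 28 (A = (-2 - 5)*(-4) = -7*(-4) = 28)
V = 1/168 (V = 1/(15 + 153) = 1/168 ≈ 0.0059524)
V/(-118) + W(-9, A)*8 = (1/168)/(-118) - 4*(-9)*8 = (1/168)*(-1/118) + 36*8 = -1/19824 + 288 = 5709311/19824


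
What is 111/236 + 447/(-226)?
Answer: -40203/26668 ≈ -1.5075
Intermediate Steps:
111/236 + 447/(-226) = 111*(1/236) + 447*(-1/226) = 111/236 - 447/226 = -40203/26668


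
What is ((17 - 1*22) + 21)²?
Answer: 256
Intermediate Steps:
((17 - 1*22) + 21)² = ((17 - 22) + 21)² = (-5 + 21)² = 16² = 256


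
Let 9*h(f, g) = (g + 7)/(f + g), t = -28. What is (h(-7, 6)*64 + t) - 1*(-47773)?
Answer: 428873/9 ≈ 47653.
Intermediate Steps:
h(f, g) = (7 + g)/(9*(f + g)) (h(f, g) = ((g + 7)/(f + g))/9 = ((7 + g)/(f + g))/9 = (7 + g)/(9*(f + g)))
(h(-7, 6)*64 + t) - 1*(-47773) = (((7 + 6)/(9*(-7 + 6)))*64 - 28) - 1*(-47773) = (((⅑)*13/(-1))*64 - 28) + 47773 = (((⅑)*(-1)*13)*64 - 28) + 47773 = (-13/9*64 - 28) + 47773 = (-832/9 - 28) + 47773 = -1084/9 + 47773 = 428873/9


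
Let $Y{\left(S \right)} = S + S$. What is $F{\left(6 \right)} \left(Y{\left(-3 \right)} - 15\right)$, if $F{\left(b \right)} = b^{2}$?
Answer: $-756$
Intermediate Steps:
$Y{\left(S \right)} = 2 S$
$F{\left(6 \right)} \left(Y{\left(-3 \right)} - 15\right) = 6^{2} \left(2 \left(-3\right) - 15\right) = 36 \left(-6 - 15\right) = 36 \left(-21\right) = -756$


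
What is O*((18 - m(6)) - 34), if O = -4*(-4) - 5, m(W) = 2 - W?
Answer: -132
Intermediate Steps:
O = 11 (O = 16 - 5 = 11)
O*((18 - m(6)) - 34) = 11*((18 - (2 - 1*6)) - 34) = 11*((18 - (2 - 6)) - 34) = 11*((18 - 1*(-4)) - 34) = 11*((18 + 4) - 34) = 11*(22 - 34) = 11*(-12) = -132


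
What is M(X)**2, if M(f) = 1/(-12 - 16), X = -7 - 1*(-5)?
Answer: 1/784 ≈ 0.0012755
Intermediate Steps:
X = -2 (X = -7 + 5 = -2)
M(f) = -1/28 (M(f) = 1/(-28) = -1/28)
M(X)**2 = (-1/28)**2 = 1/784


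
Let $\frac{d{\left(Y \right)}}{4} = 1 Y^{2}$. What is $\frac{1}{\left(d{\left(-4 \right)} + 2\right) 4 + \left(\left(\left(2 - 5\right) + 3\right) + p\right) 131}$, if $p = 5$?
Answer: $\frac{1}{919} \approx 0.0010881$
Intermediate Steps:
$d{\left(Y \right)} = 4 Y^{2}$ ($d{\left(Y \right)} = 4 \cdot 1 Y^{2} = 4 Y^{2}$)
$\frac{1}{\left(d{\left(-4 \right)} + 2\right) 4 + \left(\left(\left(2 - 5\right) + 3\right) + p\right) 131} = \frac{1}{\left(4 \left(-4\right)^{2} + 2\right) 4 + \left(\left(\left(2 - 5\right) + 3\right) + 5\right) 131} = \frac{1}{\left(4 \cdot 16 + 2\right) 4 + \left(\left(\left(2 - 5\right) + 3\right) + 5\right) 131} = \frac{1}{\left(64 + 2\right) 4 + \left(\left(-3 + 3\right) + 5\right) 131} = \frac{1}{66 \cdot 4 + \left(0 + 5\right) 131} = \frac{1}{264 + 5 \cdot 131} = \frac{1}{264 + 655} = \frac{1}{919}$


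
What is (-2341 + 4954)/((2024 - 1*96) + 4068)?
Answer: 2613/5996 ≈ 0.43579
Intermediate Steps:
(-2341 + 4954)/((2024 - 1*96) + 4068) = 2613/((2024 - 96) + 4068) = 2613/(1928 + 4068) = 2613/5996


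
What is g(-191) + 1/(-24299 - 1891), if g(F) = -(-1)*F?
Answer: -5002291/26190 ≈ -191.00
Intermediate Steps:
g(F) = F
g(-191) + 1/(-24299 - 1891) = -191 + 1/(-24299 - 1891) = -191 + 1/(-26190) = -191 - 1/26190 = -5002291/26190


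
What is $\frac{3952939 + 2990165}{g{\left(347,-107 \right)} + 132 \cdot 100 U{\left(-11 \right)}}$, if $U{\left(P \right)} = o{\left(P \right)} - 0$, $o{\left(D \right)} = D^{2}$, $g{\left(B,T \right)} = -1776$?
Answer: $\frac{72324}{16619} \approx 4.3519$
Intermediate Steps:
$U{\left(P \right)} = P^{2}$ ($U{\left(P \right)} = P^{2} - 0 = P^{2} + 0 = P^{2}$)
$\frac{3952939 + 2990165}{g{\left(347,-107 \right)} + 132 \cdot 100 U{\left(-11 \right)}} = \frac{3952939 + 2990165}{-1776 + 132 \cdot 100 \left(-11\right)^{2}} = \frac{6943104}{-1776 + 13200 \cdot 121} = \frac{6943104}{-1776 + 1597200} = \frac{6943104}{1595424} = 6943104 \cdot \frac{1}{1595424} = \frac{72324}{16619}$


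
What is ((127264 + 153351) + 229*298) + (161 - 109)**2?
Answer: 351561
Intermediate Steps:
((127264 + 153351) + 229*298) + (161 - 109)**2 = (280615 + 68242) + 52**2 = 348857 + 2704 = 351561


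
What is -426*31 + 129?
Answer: -13077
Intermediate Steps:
-426*31 + 129 = -142*93 + 129 = -13206 + 129 = -13077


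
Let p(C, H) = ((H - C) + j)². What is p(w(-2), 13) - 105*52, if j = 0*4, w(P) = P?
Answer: -5235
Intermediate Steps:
j = 0
p(C, H) = (H - C)² (p(C, H) = ((H - C) + 0)² = (H - C)²)
p(w(-2), 13) - 105*52 = (13 - 1*(-2))² - 105*52 = (13 + 2)² - 5460 = 15² - 5460 = 225 - 5460 = -5235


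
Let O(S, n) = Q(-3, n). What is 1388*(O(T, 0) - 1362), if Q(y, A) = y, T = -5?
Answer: -1894620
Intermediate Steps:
O(S, n) = -3
1388*(O(T, 0) - 1362) = 1388*(-3 - 1362) = 1388*(-1365) = -1894620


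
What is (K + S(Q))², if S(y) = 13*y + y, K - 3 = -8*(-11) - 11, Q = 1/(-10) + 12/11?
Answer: 26656569/3025 ≈ 8812.1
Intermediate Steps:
Q = 109/110 (Q = 1*(-⅒) + 12*(1/11) = -⅒ + 12/11 = 109/110 ≈ 0.99091)
K = 80 (K = 3 + (-8*(-11) - 11) = 3 + (88 - 11) = 3 + 77 = 80)
S(y) = 14*y
(K + S(Q))² = (80 + 14*(109/110))² = (80 + 763/55)² = (5163/55)² = 26656569/3025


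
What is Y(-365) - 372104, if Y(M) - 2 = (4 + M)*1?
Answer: -372463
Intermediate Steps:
Y(M) = 6 + M (Y(M) = 2 + (4 + M)*1 = 2 + (4 + M) = 6 + M)
Y(-365) - 372104 = (6 - 365) - 372104 = -359 - 372104 = -372463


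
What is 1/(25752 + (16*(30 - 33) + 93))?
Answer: 1/25797 ≈ 3.8764e-5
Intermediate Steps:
1/(25752 + (16*(30 - 33) + 93)) = 1/(25752 + (16*(-3) + 93)) = 1/(25752 + (-48 + 93)) = 1/(25752 + 45) = 1/25797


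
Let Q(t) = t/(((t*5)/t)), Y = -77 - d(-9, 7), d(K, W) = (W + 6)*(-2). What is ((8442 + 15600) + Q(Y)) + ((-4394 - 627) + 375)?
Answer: 96929/5 ≈ 19386.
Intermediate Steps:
d(K, W) = -12 - 2*W (d(K, W) = (6 + W)*(-2) = -12 - 2*W)
Y = -51 (Y = -77 - (-12 - 2*7) = -77 - (-12 - 14) = -77 - 1*(-26) = -77 + 26 = -51)
Q(t) = t/5 (Q(t) = t/(((5*t)/t)) = t/5)
((8442 + 15600) + Q(Y)) + ((-4394 - 627) + 375) = ((8442 + 15600) + (⅕)*(-51)) + ((-4394 - 627) + 375) = (24042 - 51/5) + (-5021 + 375) = 120159/5 - 4646 = 96929/5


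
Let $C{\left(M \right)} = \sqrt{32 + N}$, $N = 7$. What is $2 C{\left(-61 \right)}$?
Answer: $2 \sqrt{39} \approx 12.49$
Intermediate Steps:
$C{\left(M \right)} = \sqrt{39}$ ($C{\left(M \right)} = \sqrt{32 + 7} = \sqrt{39}$)
$2 C{\left(-61 \right)} = 2 \sqrt{39}$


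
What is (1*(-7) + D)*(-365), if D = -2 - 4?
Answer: 4745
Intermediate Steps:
D = -6
(1*(-7) + D)*(-365) = (1*(-7) - 6)*(-365) = (-7 - 6)*(-365) = -13*(-365) = 4745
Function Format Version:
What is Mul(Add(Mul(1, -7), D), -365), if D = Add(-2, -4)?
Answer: 4745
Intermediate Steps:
D = -6
Mul(Add(Mul(1, -7), D), -365) = Mul(Add(Mul(1, -7), -6), -365) = Mul(Add(-7, -6), -365) = Mul(-13, -365) = 4745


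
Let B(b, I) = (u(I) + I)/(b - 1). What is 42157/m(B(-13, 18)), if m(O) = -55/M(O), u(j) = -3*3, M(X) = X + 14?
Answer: -716669/70 ≈ -10238.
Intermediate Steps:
M(X) = 14 + X
u(j) = -9
B(b, I) = (-9 + I)/(-1 + b) (B(b, I) = (-9 + I)/(b - 1) = (-9 + I)/(-1 + b))
m(O) = -55/(14 + O)
42157/m(B(-13, 18)) = 42157/((-55/(14 + (-9 + 18)/(-1 - 13)))) = 42157/((-55/(14 + 9/(-14)))) = 42157/((-55/(14 - 1/14*9))) = 42157/((-55/(14 - 9/14))) = 42157/((-55/187/14)) = 42157/((-55*14/187)) = 42157/(-70/17) = 42157*(-17/70) = -716669/70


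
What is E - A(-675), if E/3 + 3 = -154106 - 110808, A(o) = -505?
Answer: -794246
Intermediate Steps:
E = -794751 (E = -9 + 3*(-154106 - 110808) = -9 + 3*(-264914) = -9 - 794742 = -794751)
E - A(-675) = -794751 - 1*(-505) = -794751 + 505 = -794246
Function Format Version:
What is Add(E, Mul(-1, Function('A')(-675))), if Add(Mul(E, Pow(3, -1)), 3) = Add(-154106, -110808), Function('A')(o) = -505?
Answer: -794246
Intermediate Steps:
E = -794751 (E = Add(-9, Mul(3, Add(-154106, -110808))) = Add(-9, Mul(3, -264914)) = Add(-9, -794742) = -794751)
Add(E, Mul(-1, Function('A')(-675))) = Add(-794751, Mul(-1, -505)) = Add(-794751, 505) = -794246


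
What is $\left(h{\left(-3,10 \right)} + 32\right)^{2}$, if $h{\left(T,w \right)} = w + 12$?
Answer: $2916$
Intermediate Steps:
$h{\left(T,w \right)} = 12 + w$
$\left(h{\left(-3,10 \right)} + 32\right)^{2} = \left(\left(12 + 10\right) + 32\right)^{2} = \left(22 + 32\right)^{2} = 54^{2} = 2916$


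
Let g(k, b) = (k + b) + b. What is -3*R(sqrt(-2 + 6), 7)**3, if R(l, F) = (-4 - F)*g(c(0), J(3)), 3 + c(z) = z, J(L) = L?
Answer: 107811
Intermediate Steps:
c(z) = -3 + z
g(k, b) = k + 2*b (g(k, b) = (b + k) + b = k + 2*b)
R(l, F) = -12 - 3*F (R(l, F) = (-4 - F)*((-3 + 0) + 2*3) = (-4 - F)*(-3 + 6) = (-4 - F)*3 = -12 - 3*F)
-3*R(sqrt(-2 + 6), 7)**3 = -3*(-12 - 3*7)**3 = -3*(-12 - 21)**3 = -3*(-33)**3 = -3*(-35937) = 107811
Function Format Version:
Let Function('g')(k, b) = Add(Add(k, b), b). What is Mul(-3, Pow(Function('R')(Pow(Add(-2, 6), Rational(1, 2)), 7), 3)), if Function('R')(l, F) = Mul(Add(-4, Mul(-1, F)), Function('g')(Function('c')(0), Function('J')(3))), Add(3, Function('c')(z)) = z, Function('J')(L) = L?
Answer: 107811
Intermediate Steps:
Function('c')(z) = Add(-3, z)
Function('g')(k, b) = Add(k, Mul(2, b)) (Function('g')(k, b) = Add(Add(b, k), b) = Add(k, Mul(2, b)))
Function('R')(l, F) = Add(-12, Mul(-3, F)) (Function('R')(l, F) = Mul(Add(-4, Mul(-1, F)), Add(Add(-3, 0), Mul(2, 3))) = Mul(Add(-4, Mul(-1, F)), Add(-3, 6)) = Mul(Add(-4, Mul(-1, F)), 3) = Add(-12, Mul(-3, F)))
Mul(-3, Pow(Function('R')(Pow(Add(-2, 6), Rational(1, 2)), 7), 3)) = Mul(-3, Pow(Add(-12, Mul(-3, 7)), 3)) = Mul(-3, Pow(Add(-12, -21), 3)) = Mul(-3, Pow(-33, 3)) = Mul(-3, -35937) = 107811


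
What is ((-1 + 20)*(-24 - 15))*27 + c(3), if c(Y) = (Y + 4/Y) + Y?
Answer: -59999/3 ≈ -20000.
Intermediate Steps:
c(Y) = 2*Y + 4/Y
((-1 + 20)*(-24 - 15))*27 + c(3) = ((-1 + 20)*(-24 - 15))*27 + (2*3 + 4/3) = (19*(-39))*27 + (6 + 4*(1/3)) = -741*27 + (6 + 4/3) = -20007 + 22/3 = -59999/3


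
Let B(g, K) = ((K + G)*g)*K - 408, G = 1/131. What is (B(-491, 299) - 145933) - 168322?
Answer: -5791729383/131 ≈ -4.4212e+7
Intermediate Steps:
G = 1/131 ≈ 0.0076336
B(g, K) = -408 + K*g*(1/131 + K) (B(g, K) = ((K + 1/131)*g)*K - 408 = ((1/131 + K)*g)*K - 408 = (g*(1/131 + K))*K - 408 = K*g*(1/131 + K) - 408 = -408 + K*g*(1/131 + K))
(B(-491, 299) - 145933) - 168322 = ((-408 - 491*299**2 + (1/131)*299*(-491)) - 145933) - 168322 = ((-408 - 491*89401 - 146809/131) - 145933) - 168322 = ((-408 - 43895891 - 146809/131) - 145933) - 168322 = (-5750561978/131 - 145933) - 168322 = -5769679201/131 - 168322 = -5791729383/131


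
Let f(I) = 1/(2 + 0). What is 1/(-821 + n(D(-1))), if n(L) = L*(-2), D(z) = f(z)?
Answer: -1/822 ≈ -0.0012165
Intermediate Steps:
f(I) = 1/2
D(z) = 1/2
n(L) = -2*L
1/(-821 + n(D(-1))) = 1/(-821 - 2*1/2) = 1/(-821 - 1) = 1/(-822) = -1/822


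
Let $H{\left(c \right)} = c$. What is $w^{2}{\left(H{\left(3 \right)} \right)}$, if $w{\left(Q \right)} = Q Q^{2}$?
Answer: $729$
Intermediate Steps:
$w{\left(Q \right)} = Q^{3}$
$w^{2}{\left(H{\left(3 \right)} \right)} = \left(3^{3}\right)^{2} = 27^{2} = 729$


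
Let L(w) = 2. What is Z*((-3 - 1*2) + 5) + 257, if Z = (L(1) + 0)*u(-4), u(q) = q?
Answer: 257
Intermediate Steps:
Z = -8 (Z = (2 + 0)*(-4) = 2*(-4) = -8)
Z*((-3 - 1*2) + 5) + 257 = -8*((-3 - 1*2) + 5) + 257 = -8*((-3 - 2) + 5) + 257 = -8*(-5 + 5) + 257 = -8*0 + 257 = 0 + 257 = 257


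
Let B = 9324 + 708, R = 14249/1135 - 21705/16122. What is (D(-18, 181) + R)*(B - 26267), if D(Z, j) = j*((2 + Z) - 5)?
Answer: 75056999641983/1219898 ≈ 6.1527e+7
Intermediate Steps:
D(Z, j) = j*(-3 + Z)
R = 68362401/6099490 (R = 14249*(1/1135) - 21705*1/16122 = 14249/1135 - 7235/5374 = 68362401/6099490 ≈ 11.208)
B = 10032
(D(-18, 181) + R)*(B - 26267) = (181*(-3 - 18) + 68362401/6099490)*(10032 - 26267) = (181*(-21) + 68362401/6099490)*(-16235) = (-3801 + 68362401/6099490)*(-16235) = -23115799089/6099490*(-16235) = 75056999641983/1219898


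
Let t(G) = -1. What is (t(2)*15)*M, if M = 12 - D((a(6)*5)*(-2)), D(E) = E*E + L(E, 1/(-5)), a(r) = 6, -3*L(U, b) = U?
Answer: 54120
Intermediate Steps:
L(U, b) = -U/3
D(E) = E² - E/3 (D(E) = E*E - E/3 = E² - E/3)
M = -3608 (M = 12 - (6*5)*(-2)*(-⅓ + (6*5)*(-2)) = 12 - 30*(-2)*(-⅓ + 30*(-2)) = 12 - (-60)*(-⅓ - 60) = 12 - (-60)*(-181)/3 = 12 - 1*3620 = 12 - 3620 = -3608)
(t(2)*15)*M = -1*15*(-3608) = -15*(-3608) = 54120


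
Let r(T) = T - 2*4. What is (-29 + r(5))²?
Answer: 1024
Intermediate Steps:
r(T) = -8 + T (r(T) = T - 8 = -8 + T)
(-29 + r(5))² = (-29 + (-8 + 5))² = (-29 - 3)² = (-32)² = 1024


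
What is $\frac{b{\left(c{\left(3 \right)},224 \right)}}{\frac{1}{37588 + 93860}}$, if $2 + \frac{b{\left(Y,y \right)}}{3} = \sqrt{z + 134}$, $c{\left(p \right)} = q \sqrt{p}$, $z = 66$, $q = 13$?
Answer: $-788688 + 3943440 \sqrt{2} \approx 4.7882 \cdot 10^{6}$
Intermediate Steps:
$c{\left(p \right)} = 13 \sqrt{p}$
$b{\left(Y,y \right)} = -6 + 30 \sqrt{2}$ ($b{\left(Y,y \right)} = -6 + 3 \sqrt{66 + 134} = -6 + 3 \sqrt{200} = -6 + 3 \cdot 10 \sqrt{2} = -6 + 30 \sqrt{2}$)
$\frac{b{\left(c{\left(3 \right)},224 \right)}}{\frac{1}{37588 + 93860}} = \frac{-6 + 30 \sqrt{2}}{\frac{1}{37588 + 93860}} = \frac{-6 + 30 \sqrt{2}}{\frac{1}{131448}} = \left(-6 + 30 \sqrt{2}\right) \frac{1}{\frac{1}{131448}} = \left(-6 + 30 \sqrt{2}\right) 131448 = -788688 + 3943440 \sqrt{2}$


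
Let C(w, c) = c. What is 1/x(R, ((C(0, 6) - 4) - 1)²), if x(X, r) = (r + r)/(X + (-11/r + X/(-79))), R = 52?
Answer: 3187/158 ≈ 20.171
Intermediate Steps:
x(X, r) = 2*r/(-11/r + 78*X/79) (x(X, r) = (2*r)/(X + (-11/r + X*(-1/79))) = (2*r)/(X + (-11/r - X/79)) = (2*r)/(-11/r + 78*X/79) = 2*r/(-11/r + 78*X/79))
1/x(R, ((C(0, 6) - 4) - 1)²) = 1/(158*(((6 - 4) - 1)²)²/(-869 + 78*52*((6 - 4) - 1)²)) = 1/(158*((2 - 1)²)²/(-869 + 78*52*(2 - 1)²)) = 1/(158*(1²)²/(-869 + 78*52*1²)) = 1/(158*1²/(-869 + 78*52*1)) = 1/(158*1/(-869 + 4056)) = 1/(158*1/3187) = 1/(158*1*(1/3187)) = 1/(158/3187) = 3187/158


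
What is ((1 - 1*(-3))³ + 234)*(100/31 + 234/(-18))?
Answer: -90294/31 ≈ -2912.7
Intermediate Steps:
((1 - 1*(-3))³ + 234)*(100/31 + 234/(-18)) = ((1 + 3)³ + 234)*(100*(1/31) + 234*(-1/18)) = (4³ + 234)*(100/31 - 13) = (64 + 234)*(-303/31) = 298*(-303/31) = -90294/31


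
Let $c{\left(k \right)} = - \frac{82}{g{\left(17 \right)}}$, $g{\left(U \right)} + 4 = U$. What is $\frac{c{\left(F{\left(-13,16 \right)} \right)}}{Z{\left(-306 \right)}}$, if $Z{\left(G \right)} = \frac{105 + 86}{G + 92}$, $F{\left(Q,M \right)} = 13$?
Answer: $\frac{17548}{2483} \approx 7.0673$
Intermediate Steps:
$g{\left(U \right)} = -4 + U$
$Z{\left(G \right)} = \frac{191}{92 + G}$
$c{\left(k \right)} = - \frac{82}{13}$ ($c{\left(k \right)} = - \frac{82}{-4 + 17} = - \frac{82}{13}$)
$\frac{c{\left(F{\left(-13,16 \right)} \right)}}{Z{\left(-306 \right)}} = - \frac{82}{13 \frac{191}{92 - 306}} = - \frac{82}{13 \frac{191}{-214}} = - \frac{82}{13 \cdot 191 \left(- \frac{1}{214}\right)} = - \frac{82}{13 \left(- \frac{191}{214}\right)} = \left(- \frac{82}{13}\right) \left(- \frac{214}{191}\right) = \frac{17548}{2483}$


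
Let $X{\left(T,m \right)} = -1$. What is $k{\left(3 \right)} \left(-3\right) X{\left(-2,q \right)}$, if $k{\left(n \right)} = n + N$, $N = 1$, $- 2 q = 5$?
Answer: $12$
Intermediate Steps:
$q = - \frac{5}{2}$ ($q = \left(- \frac{1}{2}\right) 5 = - \frac{5}{2} \approx -2.5$)
$k{\left(n \right)} = 1 + n$ ($k{\left(n \right)} = n + 1 = 1 + n$)
$k{\left(3 \right)} \left(-3\right) X{\left(-2,q \right)} = \left(1 + 3\right) \left(-3\right) \left(-1\right) = 4 \left(-3\right) \left(-1\right) = \left(-12\right) \left(-1\right) = 12$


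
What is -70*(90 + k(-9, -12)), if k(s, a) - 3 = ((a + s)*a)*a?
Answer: 205170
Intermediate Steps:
k(s, a) = 3 + a²*(a + s) (k(s, a) = 3 + ((a + s)*a)*a = 3 + (a*(a + s))*a = 3 + a²*(a + s))
-70*(90 + k(-9, -12)) = -70*(90 + (3 + (-12)³ - 9*(-12)²)) = -70*(90 + (3 - 1728 - 9*144)) = -70*(90 + (3 - 1728 - 1296)) = -70*(90 - 3021) = -70*(-2931) = 205170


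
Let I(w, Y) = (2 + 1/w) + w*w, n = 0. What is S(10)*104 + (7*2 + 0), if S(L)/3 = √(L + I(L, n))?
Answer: 14 + 156*√11210/5 ≈ 3317.4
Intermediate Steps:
I(w, Y) = 2 + 1/w + w² (I(w, Y) = (2 + 1/w) + w² = 2 + 1/w + w²)
S(L) = 3*√(2 + L + 1/L + L²) (S(L) = 3*√(L + (2 + 1/L + L²)) = 3*√(2 + L + 1/L + L²))
S(10)*104 + (7*2 + 0) = (3*√(2 + 10 + 1/10 + 10²))*104 + (7*2 + 0) = (3*√(2 + 10 + ⅒ + 100))*104 + (14 + 0) = (3*√(1121/10))*104 + 14 = (3*(√11210/10))*104 + 14 = (3*√11210/10)*104 + 14 = 156*√11210/5 + 14 = 14 + 156*√11210/5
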